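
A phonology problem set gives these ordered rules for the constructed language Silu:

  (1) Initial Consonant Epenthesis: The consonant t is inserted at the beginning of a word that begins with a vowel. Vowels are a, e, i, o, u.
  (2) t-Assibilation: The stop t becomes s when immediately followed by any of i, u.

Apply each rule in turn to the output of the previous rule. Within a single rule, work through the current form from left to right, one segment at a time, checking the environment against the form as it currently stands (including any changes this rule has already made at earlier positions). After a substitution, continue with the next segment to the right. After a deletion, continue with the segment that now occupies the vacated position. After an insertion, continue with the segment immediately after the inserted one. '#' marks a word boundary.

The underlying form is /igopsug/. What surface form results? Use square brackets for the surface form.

(1) Initial Consonant Epenthesis: [igopsug] → [tigopsug]
(2) t-Assibilation: [tigopsug] → [sigopsug]

[sigopsug]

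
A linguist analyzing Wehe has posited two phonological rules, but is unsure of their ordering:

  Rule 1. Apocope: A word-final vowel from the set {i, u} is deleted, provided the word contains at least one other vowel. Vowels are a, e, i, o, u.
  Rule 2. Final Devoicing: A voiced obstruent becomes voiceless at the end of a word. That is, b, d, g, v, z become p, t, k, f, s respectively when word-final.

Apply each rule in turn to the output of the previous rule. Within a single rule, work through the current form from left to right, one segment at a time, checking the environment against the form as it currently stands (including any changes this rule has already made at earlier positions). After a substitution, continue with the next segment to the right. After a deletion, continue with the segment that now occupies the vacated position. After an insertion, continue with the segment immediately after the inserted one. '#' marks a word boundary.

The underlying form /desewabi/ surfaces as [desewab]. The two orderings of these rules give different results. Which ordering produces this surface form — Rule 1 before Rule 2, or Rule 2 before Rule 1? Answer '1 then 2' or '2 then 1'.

2 then 1

Order 1 then 2:
  1 Apocope: [desewabi] → [desewab]
  2 Final Devoicing: [desewab] → [desewap]
  result: [desewap]
Order 2 then 1:
  2 Final Devoicing: no change — [desewabi]
  1 Apocope: [desewabi] → [desewab]
  result: [desewab]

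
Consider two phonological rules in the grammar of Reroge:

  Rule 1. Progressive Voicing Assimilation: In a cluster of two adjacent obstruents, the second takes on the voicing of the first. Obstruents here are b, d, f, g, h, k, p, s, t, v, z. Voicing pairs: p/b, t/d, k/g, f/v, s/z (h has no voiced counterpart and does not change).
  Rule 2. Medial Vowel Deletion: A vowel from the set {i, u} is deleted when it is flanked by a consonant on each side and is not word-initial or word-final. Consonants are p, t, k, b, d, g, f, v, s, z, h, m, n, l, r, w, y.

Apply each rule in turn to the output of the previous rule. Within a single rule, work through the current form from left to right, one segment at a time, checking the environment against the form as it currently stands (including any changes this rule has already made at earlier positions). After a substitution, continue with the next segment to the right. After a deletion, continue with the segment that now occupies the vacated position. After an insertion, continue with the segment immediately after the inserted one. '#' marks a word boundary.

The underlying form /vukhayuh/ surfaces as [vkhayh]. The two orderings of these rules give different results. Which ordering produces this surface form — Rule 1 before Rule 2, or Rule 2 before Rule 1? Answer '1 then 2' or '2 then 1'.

1 then 2

Order 1 then 2:
  1 Progressive Voicing Assimilation: no change — [vukhayuh]
  2 Medial Vowel Deletion: [vukhayuh] → [vkhayh]
  result: [vkhayh]
Order 2 then 1:
  2 Medial Vowel Deletion: [vukhayuh] → [vkhayh]
  1 Progressive Voicing Assimilation: [vkhayh] → [vghayh]
  result: [vghayh]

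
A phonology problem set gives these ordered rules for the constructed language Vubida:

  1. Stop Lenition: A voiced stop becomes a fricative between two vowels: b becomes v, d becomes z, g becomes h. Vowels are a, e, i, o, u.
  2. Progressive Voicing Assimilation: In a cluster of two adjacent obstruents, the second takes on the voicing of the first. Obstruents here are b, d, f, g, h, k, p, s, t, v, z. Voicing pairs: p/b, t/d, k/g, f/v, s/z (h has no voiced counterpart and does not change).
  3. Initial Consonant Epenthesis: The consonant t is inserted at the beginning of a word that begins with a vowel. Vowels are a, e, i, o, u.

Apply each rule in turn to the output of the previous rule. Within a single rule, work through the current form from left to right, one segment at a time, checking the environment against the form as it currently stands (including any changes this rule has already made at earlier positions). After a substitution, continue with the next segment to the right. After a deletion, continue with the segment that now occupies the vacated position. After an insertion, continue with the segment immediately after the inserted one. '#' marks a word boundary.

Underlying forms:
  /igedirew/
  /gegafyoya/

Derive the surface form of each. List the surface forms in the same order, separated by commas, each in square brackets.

/igedirew/:
  1 Stop Lenition: [igedirew] → [ihezirew]
  2 Progressive Voicing Assimilation: no change — [ihezirew]
  3 Initial Consonant Epenthesis: [ihezirew] → [tihezirew]
/gegafyoya/:
  1 Stop Lenition: [gegafyoya] → [gehafyoya]
  2 Progressive Voicing Assimilation: no change — [gehafyoya]
  3 Initial Consonant Epenthesis: no change — [gehafyoya]

[tihezirew], [gehafyoya]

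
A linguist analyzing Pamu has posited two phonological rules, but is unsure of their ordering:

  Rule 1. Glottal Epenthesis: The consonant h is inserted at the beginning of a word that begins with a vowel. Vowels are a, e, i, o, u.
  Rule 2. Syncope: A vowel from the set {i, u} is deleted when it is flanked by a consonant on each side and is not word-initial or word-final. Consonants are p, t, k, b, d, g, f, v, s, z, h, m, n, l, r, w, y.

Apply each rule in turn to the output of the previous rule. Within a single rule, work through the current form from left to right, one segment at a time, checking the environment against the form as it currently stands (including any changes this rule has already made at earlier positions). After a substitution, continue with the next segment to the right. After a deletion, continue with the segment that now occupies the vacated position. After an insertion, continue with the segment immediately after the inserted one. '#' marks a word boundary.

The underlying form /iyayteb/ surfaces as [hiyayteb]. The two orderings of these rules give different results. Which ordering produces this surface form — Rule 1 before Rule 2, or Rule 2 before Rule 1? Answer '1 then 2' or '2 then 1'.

2 then 1

Order 1 then 2:
  1 Glottal Epenthesis: [iyayteb] → [hiyayteb]
  2 Syncope: [hiyayteb] → [hyayteb]
  result: [hyayteb]
Order 2 then 1:
  2 Syncope: no change — [iyayteb]
  1 Glottal Epenthesis: [iyayteb] → [hiyayteb]
  result: [hiyayteb]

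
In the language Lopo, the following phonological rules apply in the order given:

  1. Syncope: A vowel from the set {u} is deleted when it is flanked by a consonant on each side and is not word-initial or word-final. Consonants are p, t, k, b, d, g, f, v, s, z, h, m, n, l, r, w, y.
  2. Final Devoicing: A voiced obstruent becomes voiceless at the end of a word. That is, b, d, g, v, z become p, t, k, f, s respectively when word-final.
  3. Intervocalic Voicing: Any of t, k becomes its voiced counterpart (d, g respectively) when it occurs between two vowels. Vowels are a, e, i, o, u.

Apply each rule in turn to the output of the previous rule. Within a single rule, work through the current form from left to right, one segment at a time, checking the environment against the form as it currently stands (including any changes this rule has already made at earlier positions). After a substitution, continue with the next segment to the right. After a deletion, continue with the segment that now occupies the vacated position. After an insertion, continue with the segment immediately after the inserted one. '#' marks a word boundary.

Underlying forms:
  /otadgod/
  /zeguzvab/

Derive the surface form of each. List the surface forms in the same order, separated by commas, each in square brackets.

[odadgot], [zegzvap]

/otadgod/:
  1 Syncope: no change — [otadgod]
  2 Final Devoicing: [otadgod] → [otadgot]
  3 Intervocalic Voicing: [otadgot] → [odadgot]
/zeguzvab/:
  1 Syncope: [zeguzvab] → [zegzvab]
  2 Final Devoicing: [zegzvab] → [zegzvap]
  3 Intervocalic Voicing: no change — [zegzvap]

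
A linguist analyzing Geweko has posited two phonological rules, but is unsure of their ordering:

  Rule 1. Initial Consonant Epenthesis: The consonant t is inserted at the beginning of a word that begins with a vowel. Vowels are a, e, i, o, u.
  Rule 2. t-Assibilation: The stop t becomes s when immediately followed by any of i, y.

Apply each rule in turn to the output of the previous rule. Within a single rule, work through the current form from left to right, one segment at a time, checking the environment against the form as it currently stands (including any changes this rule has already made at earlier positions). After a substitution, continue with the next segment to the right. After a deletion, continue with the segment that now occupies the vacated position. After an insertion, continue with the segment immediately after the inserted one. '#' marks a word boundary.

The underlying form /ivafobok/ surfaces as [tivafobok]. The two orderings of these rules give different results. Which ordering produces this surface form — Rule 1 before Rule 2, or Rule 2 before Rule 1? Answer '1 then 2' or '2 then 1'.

Order 1 then 2:
  1 Initial Consonant Epenthesis: [ivafobok] → [tivafobok]
  2 t-Assibilation: [tivafobok] → [sivafobok]
  result: [sivafobok]
Order 2 then 1:
  2 t-Assibilation: no change — [ivafobok]
  1 Initial Consonant Epenthesis: [ivafobok] → [tivafobok]
  result: [tivafobok]

2 then 1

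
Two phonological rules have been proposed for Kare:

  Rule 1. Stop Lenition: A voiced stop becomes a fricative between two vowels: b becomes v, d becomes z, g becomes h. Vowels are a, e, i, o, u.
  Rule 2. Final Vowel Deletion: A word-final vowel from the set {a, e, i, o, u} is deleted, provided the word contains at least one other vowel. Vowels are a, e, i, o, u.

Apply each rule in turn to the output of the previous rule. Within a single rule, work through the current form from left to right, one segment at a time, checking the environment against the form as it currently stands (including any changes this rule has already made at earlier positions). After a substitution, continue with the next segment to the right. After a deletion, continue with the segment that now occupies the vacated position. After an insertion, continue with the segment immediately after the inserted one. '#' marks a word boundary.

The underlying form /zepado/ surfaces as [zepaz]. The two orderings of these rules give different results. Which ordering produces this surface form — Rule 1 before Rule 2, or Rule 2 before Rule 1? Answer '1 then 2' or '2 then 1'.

Order 1 then 2:
  1 Stop Lenition: [zepado] → [zepazo]
  2 Final Vowel Deletion: [zepazo] → [zepaz]
  result: [zepaz]
Order 2 then 1:
  2 Final Vowel Deletion: [zepado] → [zepad]
  1 Stop Lenition: no change — [zepad]
  result: [zepad]

1 then 2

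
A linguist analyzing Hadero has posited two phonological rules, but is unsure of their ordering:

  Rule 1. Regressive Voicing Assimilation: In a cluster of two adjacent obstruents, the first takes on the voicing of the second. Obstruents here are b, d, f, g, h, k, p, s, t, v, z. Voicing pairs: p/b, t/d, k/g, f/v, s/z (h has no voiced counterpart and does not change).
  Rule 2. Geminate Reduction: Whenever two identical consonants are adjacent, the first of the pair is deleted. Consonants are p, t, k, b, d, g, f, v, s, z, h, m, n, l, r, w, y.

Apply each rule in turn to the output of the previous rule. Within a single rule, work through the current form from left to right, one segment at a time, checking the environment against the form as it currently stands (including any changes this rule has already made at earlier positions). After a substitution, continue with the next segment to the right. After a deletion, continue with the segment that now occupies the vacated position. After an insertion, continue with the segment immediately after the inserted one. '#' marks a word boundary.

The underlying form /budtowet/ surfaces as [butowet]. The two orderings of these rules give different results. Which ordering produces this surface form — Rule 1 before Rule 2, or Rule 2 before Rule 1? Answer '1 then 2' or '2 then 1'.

1 then 2

Order 1 then 2:
  1 Regressive Voicing Assimilation: [budtowet] → [buttowet]
  2 Geminate Reduction: [buttowet] → [butowet]
  result: [butowet]
Order 2 then 1:
  2 Geminate Reduction: no change — [budtowet]
  1 Regressive Voicing Assimilation: [budtowet] → [buttowet]
  result: [buttowet]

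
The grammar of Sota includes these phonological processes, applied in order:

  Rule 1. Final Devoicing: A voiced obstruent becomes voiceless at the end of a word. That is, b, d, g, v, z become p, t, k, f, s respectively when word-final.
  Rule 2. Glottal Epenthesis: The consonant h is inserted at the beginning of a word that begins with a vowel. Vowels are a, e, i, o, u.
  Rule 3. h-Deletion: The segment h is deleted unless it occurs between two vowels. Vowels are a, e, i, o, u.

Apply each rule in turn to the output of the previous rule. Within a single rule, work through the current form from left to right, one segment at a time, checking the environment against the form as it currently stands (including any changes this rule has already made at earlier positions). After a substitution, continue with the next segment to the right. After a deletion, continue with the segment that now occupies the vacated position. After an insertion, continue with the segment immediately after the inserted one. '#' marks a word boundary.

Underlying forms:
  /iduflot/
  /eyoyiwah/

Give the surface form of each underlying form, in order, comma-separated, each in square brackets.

/iduflot/:
  Rule 1 Final Devoicing: no change — [iduflot]
  Rule 2 Glottal Epenthesis: [iduflot] → [hiduflot]
  Rule 3 h-Deletion: [hiduflot] → [iduflot]
/eyoyiwah/:
  Rule 1 Final Devoicing: no change — [eyoyiwah]
  Rule 2 Glottal Epenthesis: [eyoyiwah] → [heyoyiwah]
  Rule 3 h-Deletion: [heyoyiwah] → [eyoyiwa]

[iduflot], [eyoyiwa]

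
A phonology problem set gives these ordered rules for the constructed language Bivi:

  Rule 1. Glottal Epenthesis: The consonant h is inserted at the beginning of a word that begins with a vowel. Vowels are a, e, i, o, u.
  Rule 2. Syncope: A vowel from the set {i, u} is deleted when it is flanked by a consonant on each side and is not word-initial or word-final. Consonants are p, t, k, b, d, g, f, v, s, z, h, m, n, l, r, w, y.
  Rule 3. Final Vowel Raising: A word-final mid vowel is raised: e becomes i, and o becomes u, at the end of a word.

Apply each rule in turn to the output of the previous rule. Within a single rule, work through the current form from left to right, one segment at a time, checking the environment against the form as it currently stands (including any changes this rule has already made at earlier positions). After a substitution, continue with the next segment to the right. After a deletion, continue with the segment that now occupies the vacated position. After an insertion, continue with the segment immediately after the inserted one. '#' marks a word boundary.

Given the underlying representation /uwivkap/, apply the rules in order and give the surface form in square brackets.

[hwvkap]

Rule 1 Glottal Epenthesis: [uwivkap] → [huwivkap]
Rule 2 Syncope: [huwivkap] → [hwvkap]
Rule 3 Final Vowel Raising: no change — [hwvkap]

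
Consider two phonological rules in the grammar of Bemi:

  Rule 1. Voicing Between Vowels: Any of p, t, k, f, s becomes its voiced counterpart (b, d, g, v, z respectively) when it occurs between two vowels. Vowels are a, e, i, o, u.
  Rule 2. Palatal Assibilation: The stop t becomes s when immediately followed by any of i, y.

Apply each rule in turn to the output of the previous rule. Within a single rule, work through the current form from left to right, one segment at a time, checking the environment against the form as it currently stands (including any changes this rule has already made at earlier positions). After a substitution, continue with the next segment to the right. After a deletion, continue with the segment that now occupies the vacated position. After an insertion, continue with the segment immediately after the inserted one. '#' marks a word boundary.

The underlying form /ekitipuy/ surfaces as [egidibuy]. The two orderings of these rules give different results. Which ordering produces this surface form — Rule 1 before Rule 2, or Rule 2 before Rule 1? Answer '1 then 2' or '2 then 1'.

1 then 2

Order 1 then 2:
  1 Voicing Between Vowels: [ekitipuy] → [egidibuy]
  2 Palatal Assibilation: no change — [egidibuy]
  result: [egidibuy]
Order 2 then 1:
  2 Palatal Assibilation: [ekitipuy] → [ekisipuy]
  1 Voicing Between Vowels: [ekisipuy] → [egizibuy]
  result: [egizibuy]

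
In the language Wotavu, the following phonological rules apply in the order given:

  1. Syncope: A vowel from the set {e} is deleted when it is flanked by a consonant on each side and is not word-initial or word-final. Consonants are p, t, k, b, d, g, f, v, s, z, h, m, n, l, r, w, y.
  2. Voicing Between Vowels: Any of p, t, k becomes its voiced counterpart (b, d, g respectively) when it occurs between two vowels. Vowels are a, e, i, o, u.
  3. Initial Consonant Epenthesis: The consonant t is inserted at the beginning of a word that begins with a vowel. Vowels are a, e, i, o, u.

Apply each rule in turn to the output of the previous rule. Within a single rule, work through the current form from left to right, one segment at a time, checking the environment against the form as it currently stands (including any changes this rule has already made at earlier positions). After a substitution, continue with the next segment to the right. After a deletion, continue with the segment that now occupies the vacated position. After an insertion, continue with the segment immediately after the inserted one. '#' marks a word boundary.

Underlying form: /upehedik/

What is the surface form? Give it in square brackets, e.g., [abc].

1 Syncope: [upehedik] → [uphdik]
2 Voicing Between Vowels: no change — [uphdik]
3 Initial Consonant Epenthesis: [uphdik] → [tuphdik]

[tuphdik]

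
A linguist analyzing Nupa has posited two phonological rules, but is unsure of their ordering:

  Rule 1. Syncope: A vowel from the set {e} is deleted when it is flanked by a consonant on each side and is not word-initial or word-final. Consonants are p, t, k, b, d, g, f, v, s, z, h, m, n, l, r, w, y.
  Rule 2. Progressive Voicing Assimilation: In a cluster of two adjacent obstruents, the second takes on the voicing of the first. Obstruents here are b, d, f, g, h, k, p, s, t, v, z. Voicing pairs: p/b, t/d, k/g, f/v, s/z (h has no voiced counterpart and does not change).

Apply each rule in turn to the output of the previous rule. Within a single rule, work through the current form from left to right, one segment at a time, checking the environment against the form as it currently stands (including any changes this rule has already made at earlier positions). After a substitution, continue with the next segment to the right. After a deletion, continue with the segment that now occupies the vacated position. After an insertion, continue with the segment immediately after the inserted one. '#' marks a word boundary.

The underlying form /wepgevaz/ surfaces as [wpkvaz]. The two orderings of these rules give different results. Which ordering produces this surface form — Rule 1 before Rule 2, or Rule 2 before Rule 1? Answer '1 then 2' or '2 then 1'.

Order 1 then 2:
  1 Syncope: [wepgevaz] → [wpgvaz]
  2 Progressive Voicing Assimilation: [wpgvaz] → [wpkfaz]
  result: [wpkfaz]
Order 2 then 1:
  2 Progressive Voicing Assimilation: [wepgevaz] → [wepkevaz]
  1 Syncope: [wepkevaz] → [wpkvaz]
  result: [wpkvaz]

2 then 1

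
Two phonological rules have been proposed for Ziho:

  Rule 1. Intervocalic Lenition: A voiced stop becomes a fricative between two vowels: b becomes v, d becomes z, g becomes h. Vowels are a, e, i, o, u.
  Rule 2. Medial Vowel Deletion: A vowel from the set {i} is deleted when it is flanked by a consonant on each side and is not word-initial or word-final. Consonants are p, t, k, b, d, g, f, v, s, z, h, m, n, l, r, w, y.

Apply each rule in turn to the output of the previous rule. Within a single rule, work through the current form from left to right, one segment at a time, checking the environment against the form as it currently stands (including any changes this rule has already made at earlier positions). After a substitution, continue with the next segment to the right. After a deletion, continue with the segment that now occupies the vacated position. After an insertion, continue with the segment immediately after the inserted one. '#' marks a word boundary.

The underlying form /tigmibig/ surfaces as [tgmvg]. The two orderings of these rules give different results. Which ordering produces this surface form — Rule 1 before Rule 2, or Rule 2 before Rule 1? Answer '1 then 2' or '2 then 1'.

1 then 2

Order 1 then 2:
  1 Intervocalic Lenition: [tigmibig] → [tigmivig]
  2 Medial Vowel Deletion: [tigmivig] → [tgmvg]
  result: [tgmvg]
Order 2 then 1:
  2 Medial Vowel Deletion: [tigmibig] → [tgmbg]
  1 Intervocalic Lenition: no change — [tgmbg]
  result: [tgmbg]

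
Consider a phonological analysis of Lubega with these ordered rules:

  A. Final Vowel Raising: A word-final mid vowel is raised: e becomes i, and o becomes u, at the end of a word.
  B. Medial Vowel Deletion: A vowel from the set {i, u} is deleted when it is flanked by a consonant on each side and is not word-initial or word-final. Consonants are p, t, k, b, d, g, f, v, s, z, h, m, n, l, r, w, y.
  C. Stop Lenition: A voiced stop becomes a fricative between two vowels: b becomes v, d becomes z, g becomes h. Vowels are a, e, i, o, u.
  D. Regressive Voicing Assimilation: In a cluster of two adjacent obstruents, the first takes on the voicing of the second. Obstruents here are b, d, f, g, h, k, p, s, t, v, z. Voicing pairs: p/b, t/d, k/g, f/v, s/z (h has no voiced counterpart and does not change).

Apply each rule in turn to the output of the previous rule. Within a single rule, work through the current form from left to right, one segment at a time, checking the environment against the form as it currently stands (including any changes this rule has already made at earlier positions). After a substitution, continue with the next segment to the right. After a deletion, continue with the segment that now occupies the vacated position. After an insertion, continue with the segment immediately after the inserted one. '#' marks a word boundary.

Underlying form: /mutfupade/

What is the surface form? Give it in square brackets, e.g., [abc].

A Final Vowel Raising: [mutfupade] → [mutfupadi]
B Medial Vowel Deletion: [mutfupadi] → [mtfpadi]
C Stop Lenition: [mtfpadi] → [mtfpazi]
D Regressive Voicing Assimilation: no change — [mtfpazi]

[mtfpazi]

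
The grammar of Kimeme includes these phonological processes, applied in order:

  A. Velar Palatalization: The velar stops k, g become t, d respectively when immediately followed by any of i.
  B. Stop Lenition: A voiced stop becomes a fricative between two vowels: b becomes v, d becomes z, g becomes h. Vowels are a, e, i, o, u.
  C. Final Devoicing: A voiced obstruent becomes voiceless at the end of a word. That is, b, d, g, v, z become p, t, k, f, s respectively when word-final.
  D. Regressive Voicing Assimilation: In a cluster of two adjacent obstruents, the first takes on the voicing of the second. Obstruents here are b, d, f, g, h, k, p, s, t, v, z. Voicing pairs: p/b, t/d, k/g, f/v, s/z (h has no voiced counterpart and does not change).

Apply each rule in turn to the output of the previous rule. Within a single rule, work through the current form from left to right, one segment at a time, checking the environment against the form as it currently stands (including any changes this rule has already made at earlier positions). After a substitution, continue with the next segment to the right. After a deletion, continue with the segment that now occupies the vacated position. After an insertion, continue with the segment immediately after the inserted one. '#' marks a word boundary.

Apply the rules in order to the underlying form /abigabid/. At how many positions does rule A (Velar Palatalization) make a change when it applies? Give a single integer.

0

A Velar Palatalization: no change — [abigabid]
B Stop Lenition: [abigabid] → [avihavid]
C Final Devoicing: [avihavid] → [avihavit]
D Regressive Voicing Assimilation: no change — [avihavit]
Rule A changed 0 position(s).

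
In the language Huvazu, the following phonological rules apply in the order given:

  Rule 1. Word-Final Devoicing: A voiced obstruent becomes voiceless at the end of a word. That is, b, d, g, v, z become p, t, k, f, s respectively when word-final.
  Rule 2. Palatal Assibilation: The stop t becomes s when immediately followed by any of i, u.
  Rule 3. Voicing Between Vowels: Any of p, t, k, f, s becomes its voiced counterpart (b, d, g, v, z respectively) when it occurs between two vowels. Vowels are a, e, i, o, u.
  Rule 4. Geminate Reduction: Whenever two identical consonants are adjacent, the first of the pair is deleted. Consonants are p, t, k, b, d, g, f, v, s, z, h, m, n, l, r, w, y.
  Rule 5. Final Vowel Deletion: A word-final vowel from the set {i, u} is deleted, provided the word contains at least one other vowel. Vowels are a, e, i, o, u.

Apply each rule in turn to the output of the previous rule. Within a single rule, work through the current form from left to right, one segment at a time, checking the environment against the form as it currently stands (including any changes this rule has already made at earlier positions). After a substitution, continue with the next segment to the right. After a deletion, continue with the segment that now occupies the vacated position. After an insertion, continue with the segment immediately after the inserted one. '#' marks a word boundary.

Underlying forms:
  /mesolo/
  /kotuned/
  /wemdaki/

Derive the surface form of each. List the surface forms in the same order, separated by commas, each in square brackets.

[mezolo], [kozunet], [wemdag]

/mesolo/:
  Rule 1 Word-Final Devoicing: no change — [mesolo]
  Rule 2 Palatal Assibilation: no change — [mesolo]
  Rule 3 Voicing Between Vowels: [mesolo] → [mezolo]
  Rule 4 Geminate Reduction: no change — [mezolo]
  Rule 5 Final Vowel Deletion: no change — [mezolo]
/kotuned/:
  Rule 1 Word-Final Devoicing: [kotuned] → [kotunet]
  Rule 2 Palatal Assibilation: [kotunet] → [kosunet]
  Rule 3 Voicing Between Vowels: [kosunet] → [kozunet]
  Rule 4 Geminate Reduction: no change — [kozunet]
  Rule 5 Final Vowel Deletion: no change — [kozunet]
/wemdaki/:
  Rule 1 Word-Final Devoicing: no change — [wemdaki]
  Rule 2 Palatal Assibilation: no change — [wemdaki]
  Rule 3 Voicing Between Vowels: [wemdaki] → [wemdagi]
  Rule 4 Geminate Reduction: no change — [wemdagi]
  Rule 5 Final Vowel Deletion: [wemdagi] → [wemdag]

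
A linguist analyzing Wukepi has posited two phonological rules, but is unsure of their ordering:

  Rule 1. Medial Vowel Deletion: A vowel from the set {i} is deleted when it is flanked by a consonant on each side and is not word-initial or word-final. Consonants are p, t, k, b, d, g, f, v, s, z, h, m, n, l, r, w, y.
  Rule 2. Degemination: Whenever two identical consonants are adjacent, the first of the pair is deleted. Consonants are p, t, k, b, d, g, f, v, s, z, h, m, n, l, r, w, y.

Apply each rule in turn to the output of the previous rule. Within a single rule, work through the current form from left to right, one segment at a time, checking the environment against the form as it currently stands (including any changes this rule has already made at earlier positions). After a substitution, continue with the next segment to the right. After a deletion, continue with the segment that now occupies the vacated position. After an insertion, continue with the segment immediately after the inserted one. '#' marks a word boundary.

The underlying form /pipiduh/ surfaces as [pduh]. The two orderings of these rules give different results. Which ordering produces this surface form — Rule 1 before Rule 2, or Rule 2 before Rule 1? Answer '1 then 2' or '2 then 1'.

1 then 2

Order 1 then 2:
  1 Medial Vowel Deletion: [pipiduh] → [ppduh]
  2 Degemination: [ppduh] → [pduh]
  result: [pduh]
Order 2 then 1:
  2 Degemination: no change — [pipiduh]
  1 Medial Vowel Deletion: [pipiduh] → [ppduh]
  result: [ppduh]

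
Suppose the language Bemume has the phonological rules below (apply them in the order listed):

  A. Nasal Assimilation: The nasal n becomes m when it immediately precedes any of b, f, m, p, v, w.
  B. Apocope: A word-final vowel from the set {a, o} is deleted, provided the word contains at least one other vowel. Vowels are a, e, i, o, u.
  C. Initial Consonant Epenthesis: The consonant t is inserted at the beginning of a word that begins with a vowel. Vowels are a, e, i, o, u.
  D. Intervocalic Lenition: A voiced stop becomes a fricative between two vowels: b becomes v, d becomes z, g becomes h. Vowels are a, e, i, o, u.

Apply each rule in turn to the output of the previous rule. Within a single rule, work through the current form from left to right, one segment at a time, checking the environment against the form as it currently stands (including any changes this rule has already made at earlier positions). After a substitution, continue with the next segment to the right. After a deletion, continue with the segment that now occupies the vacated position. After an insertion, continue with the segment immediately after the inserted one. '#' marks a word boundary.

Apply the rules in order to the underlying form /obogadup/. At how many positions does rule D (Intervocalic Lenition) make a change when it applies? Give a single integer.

3

A Nasal Assimilation: no change — [obogadup]
B Apocope: no change — [obogadup]
C Initial Consonant Epenthesis: [obogadup] → [tobogadup]
D Intervocalic Lenition: [tobogadup] → [tovohazup]
Rule D changed 3 position(s).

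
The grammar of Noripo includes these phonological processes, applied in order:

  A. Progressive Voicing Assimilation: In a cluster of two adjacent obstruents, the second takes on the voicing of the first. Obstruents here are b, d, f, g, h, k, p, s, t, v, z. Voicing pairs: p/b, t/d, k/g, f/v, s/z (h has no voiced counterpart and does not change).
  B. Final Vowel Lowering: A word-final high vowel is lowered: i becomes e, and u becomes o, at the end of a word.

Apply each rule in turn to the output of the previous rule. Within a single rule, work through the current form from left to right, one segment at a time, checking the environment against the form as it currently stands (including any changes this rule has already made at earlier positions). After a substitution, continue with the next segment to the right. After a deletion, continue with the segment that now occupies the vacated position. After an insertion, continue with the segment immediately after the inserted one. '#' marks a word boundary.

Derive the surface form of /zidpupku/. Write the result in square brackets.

[zidbupko]

A Progressive Voicing Assimilation: [zidpupku] → [zidbupku]
B Final Vowel Lowering: [zidbupku] → [zidbupko]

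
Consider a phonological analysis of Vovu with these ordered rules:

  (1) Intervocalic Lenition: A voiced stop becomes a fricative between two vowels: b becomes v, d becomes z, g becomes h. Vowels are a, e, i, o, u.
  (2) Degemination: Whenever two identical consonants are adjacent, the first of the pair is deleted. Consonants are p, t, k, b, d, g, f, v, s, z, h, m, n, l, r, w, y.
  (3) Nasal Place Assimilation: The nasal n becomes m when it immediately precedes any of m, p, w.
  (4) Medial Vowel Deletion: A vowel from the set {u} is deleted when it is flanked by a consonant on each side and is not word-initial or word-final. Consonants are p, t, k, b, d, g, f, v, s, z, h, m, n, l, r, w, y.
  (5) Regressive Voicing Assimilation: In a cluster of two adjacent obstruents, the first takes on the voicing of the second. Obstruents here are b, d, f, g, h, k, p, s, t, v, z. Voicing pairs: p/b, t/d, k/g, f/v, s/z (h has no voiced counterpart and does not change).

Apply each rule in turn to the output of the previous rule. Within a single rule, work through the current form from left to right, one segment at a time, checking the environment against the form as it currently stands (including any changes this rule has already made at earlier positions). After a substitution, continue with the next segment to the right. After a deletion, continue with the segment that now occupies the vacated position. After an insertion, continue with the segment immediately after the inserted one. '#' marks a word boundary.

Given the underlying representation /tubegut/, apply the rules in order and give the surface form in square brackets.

[dveht]

(1) Intervocalic Lenition: [tubegut] → [tuvehut]
(2) Degemination: no change — [tuvehut]
(3) Nasal Place Assimilation: no change — [tuvehut]
(4) Medial Vowel Deletion: [tuvehut] → [tveht]
(5) Regressive Voicing Assimilation: [tveht] → [dveht]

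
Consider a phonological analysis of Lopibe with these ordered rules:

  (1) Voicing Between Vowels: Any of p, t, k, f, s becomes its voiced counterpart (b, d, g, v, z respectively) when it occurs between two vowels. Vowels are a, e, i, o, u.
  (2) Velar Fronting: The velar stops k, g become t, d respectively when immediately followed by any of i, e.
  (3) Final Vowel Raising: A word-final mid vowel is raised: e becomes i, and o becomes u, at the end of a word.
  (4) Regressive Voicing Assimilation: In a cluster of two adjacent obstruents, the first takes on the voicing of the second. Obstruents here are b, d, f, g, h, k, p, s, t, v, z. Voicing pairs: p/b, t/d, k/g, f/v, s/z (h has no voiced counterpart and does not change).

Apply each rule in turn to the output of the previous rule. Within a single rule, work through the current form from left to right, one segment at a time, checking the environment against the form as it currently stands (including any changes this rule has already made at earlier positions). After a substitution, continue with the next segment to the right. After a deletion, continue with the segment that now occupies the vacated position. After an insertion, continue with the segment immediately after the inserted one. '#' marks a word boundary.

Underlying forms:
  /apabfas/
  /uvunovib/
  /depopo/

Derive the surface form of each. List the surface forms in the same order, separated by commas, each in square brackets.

/apabfas/:
  (1) Voicing Between Vowels: [apabfas] → [ababfas]
  (2) Velar Fronting: no change — [ababfas]
  (3) Final Vowel Raising: no change — [ababfas]
  (4) Regressive Voicing Assimilation: [ababfas] → [abapfas]
/uvunovib/:
  (1) Voicing Between Vowels: no change — [uvunovib]
  (2) Velar Fronting: no change — [uvunovib]
  (3) Final Vowel Raising: no change — [uvunovib]
  (4) Regressive Voicing Assimilation: no change — [uvunovib]
/depopo/:
  (1) Voicing Between Vowels: [depopo] → [debobo]
  (2) Velar Fronting: no change — [debobo]
  (3) Final Vowel Raising: [debobo] → [debobu]
  (4) Regressive Voicing Assimilation: no change — [debobu]

[abapfas], [uvunovib], [debobu]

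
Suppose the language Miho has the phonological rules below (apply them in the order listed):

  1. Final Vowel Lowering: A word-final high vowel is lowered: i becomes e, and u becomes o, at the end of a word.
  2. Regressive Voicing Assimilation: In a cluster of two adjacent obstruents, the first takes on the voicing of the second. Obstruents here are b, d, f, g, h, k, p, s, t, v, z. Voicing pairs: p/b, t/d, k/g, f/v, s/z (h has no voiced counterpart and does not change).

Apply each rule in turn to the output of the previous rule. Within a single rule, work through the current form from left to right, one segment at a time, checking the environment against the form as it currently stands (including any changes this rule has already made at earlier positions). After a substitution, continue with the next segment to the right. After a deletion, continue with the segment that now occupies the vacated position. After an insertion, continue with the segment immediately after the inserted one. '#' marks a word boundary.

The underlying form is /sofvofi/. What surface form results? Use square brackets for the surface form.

1 Final Vowel Lowering: [sofvofi] → [sofvofe]
2 Regressive Voicing Assimilation: [sofvofe] → [sovvofe]

[sovvofe]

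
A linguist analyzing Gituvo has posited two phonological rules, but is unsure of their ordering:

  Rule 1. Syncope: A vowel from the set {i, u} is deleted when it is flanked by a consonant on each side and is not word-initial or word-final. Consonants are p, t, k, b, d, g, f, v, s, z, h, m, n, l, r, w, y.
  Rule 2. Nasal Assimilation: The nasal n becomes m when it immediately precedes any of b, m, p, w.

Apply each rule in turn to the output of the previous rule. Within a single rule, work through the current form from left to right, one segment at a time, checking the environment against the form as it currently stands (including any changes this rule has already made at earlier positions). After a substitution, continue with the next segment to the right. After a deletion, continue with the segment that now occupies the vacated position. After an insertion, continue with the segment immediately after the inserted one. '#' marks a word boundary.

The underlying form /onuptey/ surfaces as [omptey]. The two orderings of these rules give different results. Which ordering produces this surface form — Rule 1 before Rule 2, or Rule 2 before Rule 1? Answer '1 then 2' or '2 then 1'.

Order 1 then 2:
  1 Syncope: [onuptey] → [onptey]
  2 Nasal Assimilation: [onptey] → [omptey]
  result: [omptey]
Order 2 then 1:
  2 Nasal Assimilation: no change — [onuptey]
  1 Syncope: [onuptey] → [onptey]
  result: [onptey]

1 then 2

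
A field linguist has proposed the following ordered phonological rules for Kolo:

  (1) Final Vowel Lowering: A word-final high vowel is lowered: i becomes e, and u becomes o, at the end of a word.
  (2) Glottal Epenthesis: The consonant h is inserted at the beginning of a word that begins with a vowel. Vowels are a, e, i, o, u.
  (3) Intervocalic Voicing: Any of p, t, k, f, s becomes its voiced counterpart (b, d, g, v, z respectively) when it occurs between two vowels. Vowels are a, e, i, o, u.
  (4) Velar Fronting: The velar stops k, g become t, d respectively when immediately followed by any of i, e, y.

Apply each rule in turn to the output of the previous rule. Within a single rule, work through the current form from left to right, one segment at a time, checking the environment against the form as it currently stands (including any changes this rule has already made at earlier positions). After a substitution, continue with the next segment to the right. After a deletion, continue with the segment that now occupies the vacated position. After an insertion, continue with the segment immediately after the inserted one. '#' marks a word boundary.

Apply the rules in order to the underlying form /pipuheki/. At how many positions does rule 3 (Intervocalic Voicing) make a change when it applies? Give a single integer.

2

(1) Final Vowel Lowering: [pipuheki] → [pipuheke]
(2) Glottal Epenthesis: no change — [pipuheke]
(3) Intervocalic Voicing: [pipuheke] → [pibuhege]
(4) Velar Fronting: [pibuhege] → [pibuhede]
Rule 3 changed 2 position(s).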